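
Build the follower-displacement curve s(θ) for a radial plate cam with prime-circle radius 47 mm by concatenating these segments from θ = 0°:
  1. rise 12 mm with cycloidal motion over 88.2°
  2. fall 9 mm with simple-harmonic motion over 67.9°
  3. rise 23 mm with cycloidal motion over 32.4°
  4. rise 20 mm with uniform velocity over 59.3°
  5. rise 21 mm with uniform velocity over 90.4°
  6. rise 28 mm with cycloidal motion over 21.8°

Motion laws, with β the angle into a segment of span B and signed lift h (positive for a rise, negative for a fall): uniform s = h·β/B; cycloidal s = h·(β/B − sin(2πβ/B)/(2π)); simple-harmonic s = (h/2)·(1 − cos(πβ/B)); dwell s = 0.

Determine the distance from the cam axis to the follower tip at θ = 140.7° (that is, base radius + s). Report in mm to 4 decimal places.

seg 1 [0°–88.2°] cycloidal, h=12: full span → s += 12 → s = 12.0000
seg 2 [88.2°–156.1°] simple-harmonic, h=-9: θ=140.7° here. β=52.5, B=67.9. -9/2·(1 − cos(π·0.7732)) = -7.9052 → s = 4.0948
radial distance = base radius + s = 47 + 4.0948 = 51.0948

51.0948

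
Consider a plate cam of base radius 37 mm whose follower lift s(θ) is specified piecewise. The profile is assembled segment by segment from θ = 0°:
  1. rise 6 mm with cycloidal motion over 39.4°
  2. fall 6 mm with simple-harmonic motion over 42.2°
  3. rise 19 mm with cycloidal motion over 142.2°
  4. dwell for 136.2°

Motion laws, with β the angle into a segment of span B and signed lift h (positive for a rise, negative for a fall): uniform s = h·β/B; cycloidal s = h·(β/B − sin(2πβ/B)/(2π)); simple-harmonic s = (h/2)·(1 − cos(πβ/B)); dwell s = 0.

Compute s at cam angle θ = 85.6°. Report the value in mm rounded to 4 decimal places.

seg 1 [0°–39.4°] cycloidal, h=6: full span → s += 6 → s = 6.0000
seg 2 [39.4°–81.6°] simple-harmonic, h=-6: full span → s += -6 → s = 0.0000
seg 3 [81.6°–223.8°] cycloidal, h=19: θ=85.6° here. β=4, B=142.2. 19·(0.0281 − sin(2π·0.0281)/(2π)) = 0.0028 → s = 0.0028

0.0028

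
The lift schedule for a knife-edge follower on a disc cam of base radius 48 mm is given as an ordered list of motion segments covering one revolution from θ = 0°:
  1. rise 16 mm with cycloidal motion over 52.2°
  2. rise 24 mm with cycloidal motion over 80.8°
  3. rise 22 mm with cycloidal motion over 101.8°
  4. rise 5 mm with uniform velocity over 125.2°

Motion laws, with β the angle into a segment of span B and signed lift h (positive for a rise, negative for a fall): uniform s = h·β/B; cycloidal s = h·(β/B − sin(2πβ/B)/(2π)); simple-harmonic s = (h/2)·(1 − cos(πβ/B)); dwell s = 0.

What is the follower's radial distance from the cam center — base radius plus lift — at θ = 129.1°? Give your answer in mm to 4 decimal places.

seg 1 [0°–52.2°] cycloidal, h=16: full span → s += 16 → s = 16.0000
seg 2 [52.2°–133°] cycloidal, h=24: θ=129.1° here. β=76.9, B=80.8. 24·(0.9517 − sin(2π·0.9517)/(2π)) = 23.9823 → s = 39.9823
radial distance = base radius + s = 48 + 39.9823 = 87.9823

87.9823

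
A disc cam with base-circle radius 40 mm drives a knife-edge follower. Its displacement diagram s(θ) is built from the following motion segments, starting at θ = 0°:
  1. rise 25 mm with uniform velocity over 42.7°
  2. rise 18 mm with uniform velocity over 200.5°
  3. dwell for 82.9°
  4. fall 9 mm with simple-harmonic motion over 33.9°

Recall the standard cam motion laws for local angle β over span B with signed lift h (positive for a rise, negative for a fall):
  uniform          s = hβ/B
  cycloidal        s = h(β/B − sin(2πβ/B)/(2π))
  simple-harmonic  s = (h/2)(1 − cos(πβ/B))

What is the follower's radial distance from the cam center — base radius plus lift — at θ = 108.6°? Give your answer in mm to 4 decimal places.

seg 1 [0°–42.7°] uniform, h=25: full span → s += 25 → s = 25.0000
seg 2 [42.7°–243.2°] uniform, h=18: θ=108.6° here. β=65.9, B=200.5. 18·65.9/200.5 = 5.9162 → s = 30.9162
radial distance = base radius + s = 40 + 30.9162 = 70.9162

70.9162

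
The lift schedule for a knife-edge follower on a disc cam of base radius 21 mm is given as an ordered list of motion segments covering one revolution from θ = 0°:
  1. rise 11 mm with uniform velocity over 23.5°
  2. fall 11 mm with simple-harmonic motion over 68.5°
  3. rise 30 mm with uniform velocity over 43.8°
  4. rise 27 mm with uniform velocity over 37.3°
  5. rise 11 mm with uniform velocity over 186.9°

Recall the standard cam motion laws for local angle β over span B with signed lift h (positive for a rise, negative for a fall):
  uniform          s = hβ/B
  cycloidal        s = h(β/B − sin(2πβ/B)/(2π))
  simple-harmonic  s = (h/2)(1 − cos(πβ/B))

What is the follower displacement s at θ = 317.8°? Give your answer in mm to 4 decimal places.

seg 1 [0°–23.5°] uniform, h=11: full span → s += 11 → s = 11.0000
seg 2 [23.5°–92°] simple-harmonic, h=-11: full span → s += -11 → s = 0.0000
seg 3 [92°–135.8°] uniform, h=30: full span → s += 30 → s = 30.0000
seg 4 [135.8°–173.1°] uniform, h=27: full span → s += 27 → s = 57.0000
seg 5 [173.1°–360°] uniform, h=11: θ=317.8° here. β=144.7, B=186.9. 11·144.7/186.9 = 8.5163 → s = 65.5163

65.5163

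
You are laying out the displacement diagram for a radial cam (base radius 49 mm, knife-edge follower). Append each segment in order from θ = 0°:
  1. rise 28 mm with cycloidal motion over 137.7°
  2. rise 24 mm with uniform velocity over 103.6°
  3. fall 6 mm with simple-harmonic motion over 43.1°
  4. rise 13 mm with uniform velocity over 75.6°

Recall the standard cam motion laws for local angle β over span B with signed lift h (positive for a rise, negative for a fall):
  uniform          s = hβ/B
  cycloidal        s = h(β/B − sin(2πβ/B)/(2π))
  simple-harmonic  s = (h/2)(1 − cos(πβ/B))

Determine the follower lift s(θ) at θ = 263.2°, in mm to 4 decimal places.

seg 1 [0°–137.7°] cycloidal, h=28: full span → s += 28 → s = 28.0000
seg 2 [137.7°–241.3°] uniform, h=24: full span → s += 24 → s = 52.0000
seg 3 [241.3°–284.4°] simple-harmonic, h=-6: θ=263.2° here. β=21.9, B=43.1. -6/2·(1 − cos(π·0.5081)) = -3.0765 → s = 48.9235

48.9235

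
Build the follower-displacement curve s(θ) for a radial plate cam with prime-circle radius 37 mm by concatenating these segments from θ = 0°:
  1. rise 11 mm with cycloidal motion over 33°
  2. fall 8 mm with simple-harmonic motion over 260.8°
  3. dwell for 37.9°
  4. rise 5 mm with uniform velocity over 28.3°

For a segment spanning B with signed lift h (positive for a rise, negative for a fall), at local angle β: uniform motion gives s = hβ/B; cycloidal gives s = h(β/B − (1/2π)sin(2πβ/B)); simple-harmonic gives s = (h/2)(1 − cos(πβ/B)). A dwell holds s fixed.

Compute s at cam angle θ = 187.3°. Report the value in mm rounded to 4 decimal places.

seg 1 [0°–33°] cycloidal, h=11: full span → s += 11 → s = 11.0000
seg 2 [33°–293.8°] simple-harmonic, h=-8: θ=187.3° here. β=154.3, B=260.8. -8/2·(1 − cos(π·0.5916)) = -5.1358 → s = 5.8642

5.8642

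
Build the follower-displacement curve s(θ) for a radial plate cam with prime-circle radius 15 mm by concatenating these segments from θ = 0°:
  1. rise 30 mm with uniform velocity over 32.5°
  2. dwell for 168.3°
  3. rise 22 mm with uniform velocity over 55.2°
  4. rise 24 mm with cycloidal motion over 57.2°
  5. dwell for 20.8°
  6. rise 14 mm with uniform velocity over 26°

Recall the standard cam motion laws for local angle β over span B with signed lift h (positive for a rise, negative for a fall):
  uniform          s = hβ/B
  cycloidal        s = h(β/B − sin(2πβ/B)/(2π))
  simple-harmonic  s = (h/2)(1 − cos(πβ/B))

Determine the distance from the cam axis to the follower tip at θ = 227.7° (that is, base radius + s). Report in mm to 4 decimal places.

seg 1 [0°–32.5°] uniform, h=30: full span → s += 30 → s = 30.0000
seg 2 [32.5°–200.8°] dwell: s stays 30.0000
seg 3 [200.8°–256°] uniform, h=22: θ=227.7° here. β=26.9, B=55.2. 22·26.9/55.2 = 10.7210 → s = 40.7210
radial distance = base radius + s = 15 + 40.7210 = 55.7210

55.7210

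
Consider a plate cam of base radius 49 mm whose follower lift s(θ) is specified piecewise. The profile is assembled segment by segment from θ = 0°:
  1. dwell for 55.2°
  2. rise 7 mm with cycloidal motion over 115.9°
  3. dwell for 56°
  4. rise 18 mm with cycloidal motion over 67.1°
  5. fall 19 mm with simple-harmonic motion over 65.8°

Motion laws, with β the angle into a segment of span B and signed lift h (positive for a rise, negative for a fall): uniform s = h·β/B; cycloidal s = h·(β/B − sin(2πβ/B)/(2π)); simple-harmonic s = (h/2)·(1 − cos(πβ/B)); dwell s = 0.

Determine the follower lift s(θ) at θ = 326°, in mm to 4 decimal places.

seg 1 [0°–55.2°] dwell: s stays 0.0000
seg 2 [55.2°–171.1°] cycloidal, h=7: full span → s += 7 → s = 7.0000
seg 3 [171.1°–227.1°] dwell: s stays 7.0000
seg 4 [227.1°–294.2°] cycloidal, h=18: full span → s += 18 → s = 25.0000
seg 5 [294.2°–360°] simple-harmonic, h=-19: θ=326° here. β=31.8, B=65.8. -19/2·(1 − cos(π·0.4833)) = -9.0013 → s = 15.9987

15.9987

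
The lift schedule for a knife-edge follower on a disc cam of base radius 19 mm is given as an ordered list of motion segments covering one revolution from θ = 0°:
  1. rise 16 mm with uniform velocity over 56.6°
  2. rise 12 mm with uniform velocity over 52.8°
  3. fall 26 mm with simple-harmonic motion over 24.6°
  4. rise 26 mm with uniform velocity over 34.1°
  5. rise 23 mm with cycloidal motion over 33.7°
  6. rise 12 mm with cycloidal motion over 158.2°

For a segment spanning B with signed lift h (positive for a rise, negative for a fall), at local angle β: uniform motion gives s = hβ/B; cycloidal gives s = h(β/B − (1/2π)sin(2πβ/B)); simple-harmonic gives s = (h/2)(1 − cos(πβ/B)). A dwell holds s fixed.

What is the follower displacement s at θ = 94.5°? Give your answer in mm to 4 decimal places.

seg 1 [0°–56.6°] uniform, h=16: full span → s += 16 → s = 16.0000
seg 2 [56.6°–109.4°] uniform, h=12: θ=94.5° here. β=37.9, B=52.8. 12·37.9/52.8 = 8.6136 → s = 24.6136

24.6136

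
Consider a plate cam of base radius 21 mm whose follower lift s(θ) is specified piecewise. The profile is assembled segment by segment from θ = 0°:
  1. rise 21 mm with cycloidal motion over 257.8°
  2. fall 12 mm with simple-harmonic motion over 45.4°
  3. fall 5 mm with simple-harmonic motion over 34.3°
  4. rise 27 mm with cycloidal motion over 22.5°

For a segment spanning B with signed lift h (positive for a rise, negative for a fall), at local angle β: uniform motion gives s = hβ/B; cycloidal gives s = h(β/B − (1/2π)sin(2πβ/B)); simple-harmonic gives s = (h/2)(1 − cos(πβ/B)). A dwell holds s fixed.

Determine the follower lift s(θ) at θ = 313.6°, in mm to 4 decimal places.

seg 1 [0°–257.8°] cycloidal, h=21: full span → s += 21 → s = 21.0000
seg 2 [257.8°–303.2°] simple-harmonic, h=-12: full span → s += -12 → s = 9.0000
seg 3 [303.2°–337.5°] simple-harmonic, h=-5: θ=313.6° here. β=10.4, B=34.3. -5/2·(1 − cos(π·0.3032)) = -1.0510 → s = 7.9490

7.9490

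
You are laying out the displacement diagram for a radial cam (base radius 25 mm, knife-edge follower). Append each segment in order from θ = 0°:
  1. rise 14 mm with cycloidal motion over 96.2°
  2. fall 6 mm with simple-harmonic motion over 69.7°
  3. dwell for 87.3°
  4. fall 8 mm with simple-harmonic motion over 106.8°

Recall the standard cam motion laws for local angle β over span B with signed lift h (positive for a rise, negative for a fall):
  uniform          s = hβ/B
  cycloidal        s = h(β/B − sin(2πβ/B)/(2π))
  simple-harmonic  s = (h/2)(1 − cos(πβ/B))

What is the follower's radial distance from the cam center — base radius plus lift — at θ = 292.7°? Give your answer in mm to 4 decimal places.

seg 1 [0°–96.2°] cycloidal, h=14: full span → s += 14 → s = 14.0000
seg 2 [96.2°–165.9°] simple-harmonic, h=-6: full span → s += -6 → s = 8.0000
seg 3 [165.9°–253.2°] dwell: s stays 8.0000
seg 4 [253.2°–360°] simple-harmonic, h=-8: θ=292.7° here. β=39.5, B=106.8. -8/2·(1 − cos(π·0.3699)) = -2.4097 → s = 5.5903
radial distance = base radius + s = 25 + 5.5903 = 30.5903

30.5903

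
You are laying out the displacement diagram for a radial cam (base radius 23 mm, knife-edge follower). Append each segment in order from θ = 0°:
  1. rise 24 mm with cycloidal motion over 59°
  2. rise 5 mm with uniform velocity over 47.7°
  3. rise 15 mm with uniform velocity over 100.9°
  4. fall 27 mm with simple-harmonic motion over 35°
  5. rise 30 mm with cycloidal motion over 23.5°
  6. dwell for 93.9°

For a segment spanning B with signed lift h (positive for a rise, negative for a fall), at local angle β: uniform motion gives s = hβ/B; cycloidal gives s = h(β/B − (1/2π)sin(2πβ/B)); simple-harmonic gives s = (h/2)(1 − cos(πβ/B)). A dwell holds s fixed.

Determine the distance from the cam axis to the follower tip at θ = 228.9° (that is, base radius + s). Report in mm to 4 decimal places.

seg 1 [0°–59°] cycloidal, h=24: full span → s += 24 → s = 24.0000
seg 2 [59°–106.7°] uniform, h=5: full span → s += 5 → s = 29.0000
seg 3 [106.7°–207.6°] uniform, h=15: full span → s += 15 → s = 44.0000
seg 4 [207.6°–242.6°] simple-harmonic, h=-27: θ=228.9° here. β=21.3, B=35. -27/2·(1 − cos(π·0.6086)) = -18.0159 → s = 25.9841
radial distance = base radius + s = 23 + 25.9841 = 48.9841

48.9841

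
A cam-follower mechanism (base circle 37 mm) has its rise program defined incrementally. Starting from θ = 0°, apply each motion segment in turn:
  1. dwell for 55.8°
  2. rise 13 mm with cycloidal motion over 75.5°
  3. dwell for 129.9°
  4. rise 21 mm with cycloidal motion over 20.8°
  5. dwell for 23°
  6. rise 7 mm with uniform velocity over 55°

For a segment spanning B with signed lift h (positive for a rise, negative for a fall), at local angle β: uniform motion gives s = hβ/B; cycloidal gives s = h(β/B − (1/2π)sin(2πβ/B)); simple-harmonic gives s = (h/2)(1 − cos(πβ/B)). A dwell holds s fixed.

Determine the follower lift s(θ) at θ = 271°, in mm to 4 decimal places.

seg 1 [0°–55.8°] dwell: s stays 0.0000
seg 2 [55.8°–131.3°] cycloidal, h=13: full span → s += 13 → s = 13.0000
seg 3 [131.3°–261.2°] dwell: s stays 13.0000
seg 4 [261.2°–282°] cycloidal, h=21: θ=271° here. β=9.8, B=20.8. 21·(0.4712 − sin(2π·0.4712)/(2π)) = 9.2918 → s = 22.2918

22.2918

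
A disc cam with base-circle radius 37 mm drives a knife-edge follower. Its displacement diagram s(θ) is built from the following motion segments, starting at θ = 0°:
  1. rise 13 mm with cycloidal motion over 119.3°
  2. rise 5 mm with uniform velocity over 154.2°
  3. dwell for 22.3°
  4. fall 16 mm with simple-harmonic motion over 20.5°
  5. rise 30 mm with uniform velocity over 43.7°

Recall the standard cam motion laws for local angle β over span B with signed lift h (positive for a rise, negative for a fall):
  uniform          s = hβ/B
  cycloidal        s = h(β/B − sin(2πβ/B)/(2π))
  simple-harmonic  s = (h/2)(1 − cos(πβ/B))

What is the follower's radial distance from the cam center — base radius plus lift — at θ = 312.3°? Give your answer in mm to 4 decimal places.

seg 1 [0°–119.3°] cycloidal, h=13: full span → s += 13 → s = 13.0000
seg 2 [119.3°–273.5°] uniform, h=5: full span → s += 5 → s = 18.0000
seg 3 [273.5°–295.8°] dwell: s stays 18.0000
seg 4 [295.8°–316.3°] simple-harmonic, h=-16: θ=312.3° here. β=16.5, B=20.5. -16/2·(1 − cos(π·0.8049)) = -14.5434 → s = 3.4566
radial distance = base radius + s = 37 + 3.4566 = 40.4566

40.4566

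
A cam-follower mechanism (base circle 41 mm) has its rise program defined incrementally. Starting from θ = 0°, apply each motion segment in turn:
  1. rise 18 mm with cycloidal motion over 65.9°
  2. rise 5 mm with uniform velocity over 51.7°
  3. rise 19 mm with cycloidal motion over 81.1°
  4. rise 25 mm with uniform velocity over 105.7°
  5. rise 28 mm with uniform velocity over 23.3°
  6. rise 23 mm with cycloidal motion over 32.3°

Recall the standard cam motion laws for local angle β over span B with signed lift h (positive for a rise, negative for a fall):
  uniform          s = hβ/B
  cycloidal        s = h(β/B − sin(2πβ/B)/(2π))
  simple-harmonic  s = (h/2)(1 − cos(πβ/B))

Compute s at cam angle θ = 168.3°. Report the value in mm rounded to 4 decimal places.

seg 1 [0°–65.9°] cycloidal, h=18: full span → s += 18 → s = 18.0000
seg 2 [65.9°–117.6°] uniform, h=5: full span → s += 5 → s = 23.0000
seg 3 [117.6°–198.7°] cycloidal, h=19: θ=168.3° here. β=50.7, B=81.1. 19·(0.6252 − sin(2π·0.6252)/(2π)) = 14.0182 → s = 37.0182

37.0182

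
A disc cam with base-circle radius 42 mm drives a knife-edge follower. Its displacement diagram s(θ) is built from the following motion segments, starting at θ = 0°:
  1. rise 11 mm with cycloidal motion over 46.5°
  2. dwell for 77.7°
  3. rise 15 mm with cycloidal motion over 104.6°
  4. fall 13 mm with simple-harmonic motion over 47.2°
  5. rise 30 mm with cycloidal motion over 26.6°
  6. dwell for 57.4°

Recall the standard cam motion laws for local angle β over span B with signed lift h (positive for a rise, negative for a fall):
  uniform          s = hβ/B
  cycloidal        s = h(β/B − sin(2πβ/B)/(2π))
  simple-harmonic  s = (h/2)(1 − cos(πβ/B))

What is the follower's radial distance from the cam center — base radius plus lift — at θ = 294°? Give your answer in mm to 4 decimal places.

seg 1 [0°–46.5°] cycloidal, h=11: full span → s += 11 → s = 11.0000
seg 2 [46.5°–124.2°] dwell: s stays 11.0000
seg 3 [124.2°–228.8°] cycloidal, h=15: full span → s += 15 → s = 26.0000
seg 4 [228.8°–276°] simple-harmonic, h=-13: full span → s += -13 → s = 13.0000
seg 5 [276°–302.6°] cycloidal, h=30: θ=294° here. β=18, B=26.6. 30·(0.6767 − sin(2π·0.6767)/(2π)) = 24.5778 → s = 37.5778
radial distance = base radius + s = 42 + 37.5778 = 79.5778

79.5778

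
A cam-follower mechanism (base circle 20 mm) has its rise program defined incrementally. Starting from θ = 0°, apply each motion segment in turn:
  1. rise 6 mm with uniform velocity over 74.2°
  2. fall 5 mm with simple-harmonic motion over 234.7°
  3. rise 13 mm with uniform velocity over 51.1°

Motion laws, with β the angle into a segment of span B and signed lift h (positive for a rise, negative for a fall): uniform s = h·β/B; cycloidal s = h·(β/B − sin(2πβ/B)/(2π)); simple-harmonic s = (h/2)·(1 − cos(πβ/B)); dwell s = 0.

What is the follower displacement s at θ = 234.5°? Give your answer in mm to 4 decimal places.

seg 1 [0°–74.2°] uniform, h=6: full span → s += 6 → s = 6.0000
seg 2 [74.2°–308.9°] simple-harmonic, h=-5: θ=234.5° here. β=160.3, B=234.7. -5/2·(1 − cos(π·0.6830)) = -3.8594 → s = 2.1406

2.1406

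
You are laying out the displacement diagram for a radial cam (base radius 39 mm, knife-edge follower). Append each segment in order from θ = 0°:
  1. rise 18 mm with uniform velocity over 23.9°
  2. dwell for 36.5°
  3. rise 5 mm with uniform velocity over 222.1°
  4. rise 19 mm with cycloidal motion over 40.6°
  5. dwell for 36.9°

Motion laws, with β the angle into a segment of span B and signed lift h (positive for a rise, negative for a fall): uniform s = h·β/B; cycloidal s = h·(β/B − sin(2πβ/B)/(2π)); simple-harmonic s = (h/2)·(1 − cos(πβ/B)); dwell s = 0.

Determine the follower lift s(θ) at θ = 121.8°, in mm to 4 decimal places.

seg 1 [0°–23.9°] uniform, h=18: full span → s += 18 → s = 18.0000
seg 2 [23.9°–60.4°] dwell: s stays 18.0000
seg 3 [60.4°–282.5°] uniform, h=5: θ=121.8° here. β=61.4, B=222.1. 5·61.4/222.1 = 1.3823 → s = 19.3823

19.3823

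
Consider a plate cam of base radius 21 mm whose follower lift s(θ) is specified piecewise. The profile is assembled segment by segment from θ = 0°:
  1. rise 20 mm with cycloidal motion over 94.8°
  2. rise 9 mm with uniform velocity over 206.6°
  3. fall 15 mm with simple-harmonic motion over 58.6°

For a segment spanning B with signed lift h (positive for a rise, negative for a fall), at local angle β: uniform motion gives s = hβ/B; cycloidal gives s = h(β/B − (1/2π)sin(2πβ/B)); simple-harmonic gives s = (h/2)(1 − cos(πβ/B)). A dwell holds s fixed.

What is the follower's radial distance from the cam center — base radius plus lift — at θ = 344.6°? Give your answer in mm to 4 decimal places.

seg 1 [0°–94.8°] cycloidal, h=20: full span → s += 20 → s = 20.0000
seg 2 [94.8°–301.4°] uniform, h=9: full span → s += 9 → s = 29.0000
seg 3 [301.4°–360°] simple-harmonic, h=-15: θ=344.6° here. β=43.2, B=58.6. -15/2·(1 − cos(π·0.7372)) = -12.5858 → s = 16.4142
radial distance = base radius + s = 21 + 16.4142 = 37.4142

37.4142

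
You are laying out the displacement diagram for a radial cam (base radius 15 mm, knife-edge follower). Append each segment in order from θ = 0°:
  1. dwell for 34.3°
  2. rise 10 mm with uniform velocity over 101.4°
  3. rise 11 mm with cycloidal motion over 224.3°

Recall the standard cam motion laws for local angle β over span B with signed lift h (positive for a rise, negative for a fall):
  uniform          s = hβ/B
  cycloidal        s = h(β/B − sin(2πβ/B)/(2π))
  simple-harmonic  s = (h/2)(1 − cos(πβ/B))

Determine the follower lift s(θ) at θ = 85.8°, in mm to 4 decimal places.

seg 1 [0°–34.3°] dwell: s stays 0.0000
seg 2 [34.3°–135.7°] uniform, h=10: θ=85.8° here. β=51.5, B=101.4. 10·51.5/101.4 = 5.0789 → s = 5.0789

5.0789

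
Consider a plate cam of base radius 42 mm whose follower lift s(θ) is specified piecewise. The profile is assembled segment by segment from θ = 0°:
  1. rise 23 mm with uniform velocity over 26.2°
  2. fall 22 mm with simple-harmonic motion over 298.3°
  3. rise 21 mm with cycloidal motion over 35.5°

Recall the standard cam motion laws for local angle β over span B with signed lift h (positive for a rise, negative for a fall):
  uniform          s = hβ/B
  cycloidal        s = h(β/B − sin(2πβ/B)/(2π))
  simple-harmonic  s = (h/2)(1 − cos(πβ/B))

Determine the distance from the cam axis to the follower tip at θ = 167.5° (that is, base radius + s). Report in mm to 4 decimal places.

seg 1 [0°–26.2°] uniform, h=23: full span → s += 23 → s = 23.0000
seg 2 [26.2°–324.5°] simple-harmonic, h=-22: θ=167.5° here. β=141.3, B=298.3. -22/2·(1 − cos(π·0.4737)) = -10.0916 → s = 12.9084
radial distance = base radius + s = 42 + 12.9084 = 54.9084

54.9084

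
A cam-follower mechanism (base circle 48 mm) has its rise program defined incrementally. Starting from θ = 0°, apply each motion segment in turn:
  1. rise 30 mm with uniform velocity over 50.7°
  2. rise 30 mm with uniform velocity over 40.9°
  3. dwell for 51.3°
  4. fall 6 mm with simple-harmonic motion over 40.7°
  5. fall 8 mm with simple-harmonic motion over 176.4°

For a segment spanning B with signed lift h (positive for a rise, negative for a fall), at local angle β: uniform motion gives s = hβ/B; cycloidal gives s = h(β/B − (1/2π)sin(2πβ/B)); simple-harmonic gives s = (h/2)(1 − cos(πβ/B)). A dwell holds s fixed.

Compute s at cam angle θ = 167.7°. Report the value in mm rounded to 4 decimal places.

seg 1 [0°–50.7°] uniform, h=30: full span → s += 30 → s = 30.0000
seg 2 [50.7°–91.6°] uniform, h=30: full span → s += 30 → s = 60.0000
seg 3 [91.6°–142.9°] dwell: s stays 60.0000
seg 4 [142.9°–183.6°] simple-harmonic, h=-6: θ=167.7° here. β=24.8, B=40.7. -6/2·(1 − cos(π·0.6093)) = -4.0103 → s = 55.9897

55.9897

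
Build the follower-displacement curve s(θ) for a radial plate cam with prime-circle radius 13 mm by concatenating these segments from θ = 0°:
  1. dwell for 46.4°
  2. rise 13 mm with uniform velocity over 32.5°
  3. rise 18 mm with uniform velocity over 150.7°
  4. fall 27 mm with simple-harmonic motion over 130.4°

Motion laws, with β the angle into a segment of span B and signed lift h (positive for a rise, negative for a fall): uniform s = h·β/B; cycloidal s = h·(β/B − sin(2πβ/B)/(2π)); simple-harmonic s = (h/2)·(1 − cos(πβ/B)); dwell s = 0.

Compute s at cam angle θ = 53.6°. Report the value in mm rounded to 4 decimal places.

seg 1 [0°–46.4°] dwell: s stays 0.0000
seg 2 [46.4°–78.9°] uniform, h=13: θ=53.6° here. β=7.2, B=32.5. 13·7.2/32.5 = 2.8800 → s = 2.8800

2.8800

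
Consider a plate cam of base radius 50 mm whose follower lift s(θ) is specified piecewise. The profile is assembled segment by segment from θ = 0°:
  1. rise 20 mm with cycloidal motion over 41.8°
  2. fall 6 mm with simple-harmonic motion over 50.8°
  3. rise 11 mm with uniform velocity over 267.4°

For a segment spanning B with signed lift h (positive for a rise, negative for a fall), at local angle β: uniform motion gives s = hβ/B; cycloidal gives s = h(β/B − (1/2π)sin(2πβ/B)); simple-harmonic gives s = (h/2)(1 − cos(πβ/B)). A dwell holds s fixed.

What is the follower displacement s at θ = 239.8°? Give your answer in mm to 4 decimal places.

seg 1 [0°–41.8°] cycloidal, h=20: full span → s += 20 → s = 20.0000
seg 2 [41.8°–92.6°] simple-harmonic, h=-6: full span → s += -6 → s = 14.0000
seg 3 [92.6°–360°] uniform, h=11: θ=239.8° here. β=147.2, B=267.4. 11·147.2/267.4 = 6.0553 → s = 20.0553

20.0553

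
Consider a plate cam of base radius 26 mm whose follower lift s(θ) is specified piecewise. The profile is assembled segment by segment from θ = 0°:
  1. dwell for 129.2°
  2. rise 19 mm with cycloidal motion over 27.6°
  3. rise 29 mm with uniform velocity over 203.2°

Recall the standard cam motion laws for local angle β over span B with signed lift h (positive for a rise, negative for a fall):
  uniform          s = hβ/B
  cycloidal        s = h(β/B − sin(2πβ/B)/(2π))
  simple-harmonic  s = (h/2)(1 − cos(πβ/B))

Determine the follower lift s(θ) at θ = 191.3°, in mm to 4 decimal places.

seg 1 [0°–129.2°] dwell: s stays 0.0000
seg 2 [129.2°–156.8°] cycloidal, h=19: full span → s += 19 → s = 19.0000
seg 3 [156.8°–360°] uniform, h=29: θ=191.3° here. β=34.5, B=203.2. 29·34.5/203.2 = 4.9237 → s = 23.9237

23.9237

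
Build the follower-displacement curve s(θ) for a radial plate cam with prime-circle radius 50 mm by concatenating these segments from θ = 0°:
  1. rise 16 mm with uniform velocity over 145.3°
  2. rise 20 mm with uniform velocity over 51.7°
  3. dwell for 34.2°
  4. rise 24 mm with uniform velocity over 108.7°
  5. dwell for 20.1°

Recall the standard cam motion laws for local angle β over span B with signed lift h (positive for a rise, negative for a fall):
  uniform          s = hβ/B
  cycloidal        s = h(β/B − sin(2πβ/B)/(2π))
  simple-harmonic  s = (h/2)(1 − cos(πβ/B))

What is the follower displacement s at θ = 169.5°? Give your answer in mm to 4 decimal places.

seg 1 [0°–145.3°] uniform, h=16: full span → s += 16 → s = 16.0000
seg 2 [145.3°–197°] uniform, h=20: θ=169.5° here. β=24.2, B=51.7. 20·24.2/51.7 = 9.3617 → s = 25.3617

25.3617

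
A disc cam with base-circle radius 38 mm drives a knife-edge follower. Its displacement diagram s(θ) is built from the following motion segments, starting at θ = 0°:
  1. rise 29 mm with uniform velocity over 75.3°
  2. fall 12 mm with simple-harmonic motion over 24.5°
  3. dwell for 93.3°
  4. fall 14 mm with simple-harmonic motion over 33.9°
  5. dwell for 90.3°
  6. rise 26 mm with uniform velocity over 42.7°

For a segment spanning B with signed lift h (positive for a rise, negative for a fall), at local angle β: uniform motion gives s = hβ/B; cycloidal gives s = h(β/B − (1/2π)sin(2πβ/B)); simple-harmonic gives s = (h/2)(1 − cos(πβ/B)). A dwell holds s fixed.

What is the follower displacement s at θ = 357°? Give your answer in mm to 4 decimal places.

seg 1 [0°–75.3°] uniform, h=29: full span → s += 29 → s = 29.0000
seg 2 [75.3°–99.8°] simple-harmonic, h=-12: full span → s += -12 → s = 17.0000
seg 3 [99.8°–193.1°] dwell: s stays 17.0000
seg 4 [193.1°–227°] simple-harmonic, h=-14: full span → s += -14 → s = 3.0000
seg 5 [227°–317.3°] dwell: s stays 3.0000
seg 6 [317.3°–360°] uniform, h=26: θ=357° here. β=39.7, B=42.7. 26·39.7/42.7 = 24.1733 → s = 27.1733

27.1733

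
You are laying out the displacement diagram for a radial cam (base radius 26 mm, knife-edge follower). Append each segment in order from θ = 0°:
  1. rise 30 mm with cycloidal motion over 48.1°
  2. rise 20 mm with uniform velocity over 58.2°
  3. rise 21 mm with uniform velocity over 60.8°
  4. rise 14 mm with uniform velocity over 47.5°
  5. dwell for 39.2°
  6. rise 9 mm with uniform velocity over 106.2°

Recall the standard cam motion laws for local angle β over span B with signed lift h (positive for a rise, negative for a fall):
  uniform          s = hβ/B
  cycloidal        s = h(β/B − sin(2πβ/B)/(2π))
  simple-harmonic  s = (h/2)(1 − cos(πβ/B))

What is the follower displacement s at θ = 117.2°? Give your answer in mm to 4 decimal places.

seg 1 [0°–48.1°] cycloidal, h=30: full span → s += 30 → s = 30.0000
seg 2 [48.1°–106.3°] uniform, h=20: full span → s += 20 → s = 50.0000
seg 3 [106.3°–167.1°] uniform, h=21: θ=117.2° here. β=10.9, B=60.8. 21·10.9/60.8 = 3.7648 → s = 53.7648

53.7648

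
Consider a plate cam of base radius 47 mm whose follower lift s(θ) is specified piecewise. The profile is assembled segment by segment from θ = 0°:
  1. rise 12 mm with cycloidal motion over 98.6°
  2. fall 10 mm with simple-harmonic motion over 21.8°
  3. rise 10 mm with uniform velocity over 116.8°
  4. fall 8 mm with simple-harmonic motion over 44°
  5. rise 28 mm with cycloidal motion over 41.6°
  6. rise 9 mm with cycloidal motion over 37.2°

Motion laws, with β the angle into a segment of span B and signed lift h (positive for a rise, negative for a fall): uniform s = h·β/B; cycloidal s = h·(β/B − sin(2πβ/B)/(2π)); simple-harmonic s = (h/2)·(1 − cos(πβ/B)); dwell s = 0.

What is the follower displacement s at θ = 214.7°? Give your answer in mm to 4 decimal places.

seg 1 [0°–98.6°] cycloidal, h=12: full span → s += 12 → s = 12.0000
seg 2 [98.6°–120.4°] simple-harmonic, h=-10: full span → s += -10 → s = 2.0000
seg 3 [120.4°–237.2°] uniform, h=10: θ=214.7° here. β=94.3, B=116.8. 10·94.3/116.8 = 8.0736 → s = 10.0736

10.0736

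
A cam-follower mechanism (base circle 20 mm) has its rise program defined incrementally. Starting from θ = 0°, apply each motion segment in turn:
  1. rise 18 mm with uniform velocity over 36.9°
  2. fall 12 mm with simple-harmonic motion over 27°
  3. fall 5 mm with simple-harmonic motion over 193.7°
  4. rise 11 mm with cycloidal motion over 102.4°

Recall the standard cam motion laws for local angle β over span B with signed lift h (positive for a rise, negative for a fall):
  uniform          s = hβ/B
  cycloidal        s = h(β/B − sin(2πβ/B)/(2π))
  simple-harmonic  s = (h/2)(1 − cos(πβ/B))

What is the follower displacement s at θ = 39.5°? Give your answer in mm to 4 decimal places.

seg 1 [0°–36.9°] uniform, h=18: full span → s += 18 → s = 18.0000
seg 2 [36.9°–63.9°] simple-harmonic, h=-12: θ=39.5° here. β=2.6, B=27. -12/2·(1 − cos(π·0.0963)) = -0.2725 → s = 17.7275

17.7275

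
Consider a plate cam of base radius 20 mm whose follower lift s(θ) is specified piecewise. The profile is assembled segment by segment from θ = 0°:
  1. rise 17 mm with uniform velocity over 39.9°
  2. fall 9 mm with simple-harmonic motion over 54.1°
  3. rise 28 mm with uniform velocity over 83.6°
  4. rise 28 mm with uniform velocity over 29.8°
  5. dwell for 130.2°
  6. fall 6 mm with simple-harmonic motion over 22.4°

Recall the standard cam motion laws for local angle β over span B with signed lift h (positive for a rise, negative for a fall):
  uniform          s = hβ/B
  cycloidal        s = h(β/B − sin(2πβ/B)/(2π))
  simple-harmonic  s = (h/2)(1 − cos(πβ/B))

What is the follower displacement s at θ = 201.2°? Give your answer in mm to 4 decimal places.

seg 1 [0°–39.9°] uniform, h=17: full span → s += 17 → s = 17.0000
seg 2 [39.9°–94°] simple-harmonic, h=-9: full span → s += -9 → s = 8.0000
seg 3 [94°–177.6°] uniform, h=28: full span → s += 28 → s = 36.0000
seg 4 [177.6°–207.4°] uniform, h=28: θ=201.2° here. β=23.6, B=29.8. 28·23.6/29.8 = 22.1745 → s = 58.1745

58.1745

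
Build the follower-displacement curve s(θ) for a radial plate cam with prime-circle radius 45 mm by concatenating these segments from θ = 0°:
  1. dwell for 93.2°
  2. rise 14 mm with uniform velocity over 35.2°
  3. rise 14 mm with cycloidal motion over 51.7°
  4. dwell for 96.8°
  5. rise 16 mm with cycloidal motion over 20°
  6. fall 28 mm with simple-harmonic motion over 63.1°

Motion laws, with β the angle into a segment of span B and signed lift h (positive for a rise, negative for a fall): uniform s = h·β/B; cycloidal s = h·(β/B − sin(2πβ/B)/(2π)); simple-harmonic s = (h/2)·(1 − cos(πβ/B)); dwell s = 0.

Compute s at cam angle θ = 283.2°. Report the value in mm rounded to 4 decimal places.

seg 1 [0°–93.2°] dwell: s stays 0.0000
seg 2 [93.2°–128.4°] uniform, h=14: full span → s += 14 → s = 14.0000
seg 3 [128.4°–180.1°] cycloidal, h=14: full span → s += 14 → s = 28.0000
seg 4 [180.1°–276.9°] dwell: s stays 28.0000
seg 5 [276.9°–296.9°] cycloidal, h=16: θ=283.2° here. β=6.3, B=20. 16·(0.3150 − sin(2π·0.3150)/(2π)) = 2.7030 → s = 30.7030

30.7030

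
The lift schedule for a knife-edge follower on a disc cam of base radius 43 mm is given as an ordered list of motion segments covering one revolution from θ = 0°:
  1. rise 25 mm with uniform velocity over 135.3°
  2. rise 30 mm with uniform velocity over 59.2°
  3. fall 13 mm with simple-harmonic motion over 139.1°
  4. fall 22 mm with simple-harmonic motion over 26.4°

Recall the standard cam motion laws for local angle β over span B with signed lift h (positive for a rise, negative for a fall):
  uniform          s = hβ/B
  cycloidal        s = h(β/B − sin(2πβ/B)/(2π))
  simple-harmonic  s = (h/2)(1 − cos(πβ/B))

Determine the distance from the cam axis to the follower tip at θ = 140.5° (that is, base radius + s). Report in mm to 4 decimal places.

seg 1 [0°–135.3°] uniform, h=25: full span → s += 25 → s = 25.0000
seg 2 [135.3°–194.5°] uniform, h=30: θ=140.5° here. β=5.2, B=59.2. 30·5.2/59.2 = 2.6351 → s = 27.6351
radial distance = base radius + s = 43 + 27.6351 = 70.6351

70.6351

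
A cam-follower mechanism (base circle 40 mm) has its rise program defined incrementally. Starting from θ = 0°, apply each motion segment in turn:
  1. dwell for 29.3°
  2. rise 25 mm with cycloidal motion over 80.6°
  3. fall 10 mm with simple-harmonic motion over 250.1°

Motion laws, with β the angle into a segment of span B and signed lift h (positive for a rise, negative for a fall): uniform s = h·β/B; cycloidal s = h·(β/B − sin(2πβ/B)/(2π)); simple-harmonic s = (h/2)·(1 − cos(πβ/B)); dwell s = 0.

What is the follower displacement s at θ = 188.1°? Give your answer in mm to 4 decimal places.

seg 1 [0°–29.3°] dwell: s stays 0.0000
seg 2 [29.3°–109.9°] cycloidal, h=25: full span → s += 25 → s = 25.0000
seg 3 [109.9°–360°] simple-harmonic, h=-10: θ=188.1° here. β=78.2, B=250.1. -10/2·(1 − cos(π·0.3127)) = -2.2244 → s = 22.7756

22.7756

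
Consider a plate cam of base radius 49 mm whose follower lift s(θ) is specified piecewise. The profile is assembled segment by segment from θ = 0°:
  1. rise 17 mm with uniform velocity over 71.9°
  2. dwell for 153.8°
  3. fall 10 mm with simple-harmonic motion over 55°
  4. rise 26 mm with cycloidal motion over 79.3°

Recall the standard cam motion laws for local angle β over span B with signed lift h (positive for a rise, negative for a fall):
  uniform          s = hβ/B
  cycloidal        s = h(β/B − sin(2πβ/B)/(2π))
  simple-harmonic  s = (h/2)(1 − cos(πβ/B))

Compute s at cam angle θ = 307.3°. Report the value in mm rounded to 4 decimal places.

seg 1 [0°–71.9°] uniform, h=17: full span → s += 17 → s = 17.0000
seg 2 [71.9°–225.7°] dwell: s stays 17.0000
seg 3 [225.7°–280.7°] simple-harmonic, h=-10: full span → s += -10 → s = 7.0000
seg 4 [280.7°–360°] cycloidal, h=26: θ=307.3° here. β=26.6, B=79.3. 26·(0.3354 − sin(2π·0.3354)/(2π)) = 5.1653 → s = 12.1653

12.1653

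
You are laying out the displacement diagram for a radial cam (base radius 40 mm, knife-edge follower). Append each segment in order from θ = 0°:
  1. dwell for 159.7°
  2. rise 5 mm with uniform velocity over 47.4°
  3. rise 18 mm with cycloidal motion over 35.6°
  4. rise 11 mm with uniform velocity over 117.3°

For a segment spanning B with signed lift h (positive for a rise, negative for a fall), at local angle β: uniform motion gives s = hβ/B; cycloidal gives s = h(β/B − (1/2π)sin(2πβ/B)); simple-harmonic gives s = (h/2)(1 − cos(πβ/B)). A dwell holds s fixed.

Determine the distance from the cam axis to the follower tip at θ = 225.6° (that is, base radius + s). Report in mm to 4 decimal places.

seg 1 [0°–159.7°] dwell: s stays 0.0000
seg 2 [159.7°–207.1°] uniform, h=5: full span → s += 5 → s = 5.0000
seg 3 [207.1°–242.7°] cycloidal, h=18: θ=225.6° here. β=18.5, B=35.6. 18·(0.5197 − sin(2π·0.5197)/(2π)) = 9.7070 → s = 14.7070
radial distance = base radius + s = 40 + 14.7070 = 54.7070

54.7070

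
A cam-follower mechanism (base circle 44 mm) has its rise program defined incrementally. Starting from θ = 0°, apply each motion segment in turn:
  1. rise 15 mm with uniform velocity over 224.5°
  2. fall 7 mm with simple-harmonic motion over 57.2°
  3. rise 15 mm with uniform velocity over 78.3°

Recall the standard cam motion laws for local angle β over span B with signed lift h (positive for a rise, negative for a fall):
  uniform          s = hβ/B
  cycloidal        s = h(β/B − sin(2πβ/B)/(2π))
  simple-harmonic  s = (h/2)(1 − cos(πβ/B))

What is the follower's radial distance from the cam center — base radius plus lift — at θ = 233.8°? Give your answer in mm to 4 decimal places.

seg 1 [0°–224.5°] uniform, h=15: full span → s += 15 → s = 15.0000
seg 2 [224.5°–281.7°] simple-harmonic, h=-7: θ=233.8° here. β=9.3, B=57.2. -7/2·(1 − cos(π·0.1626)) = -0.4467 → s = 14.5533
radial distance = base radius + s = 44 + 14.5533 = 58.5533

58.5533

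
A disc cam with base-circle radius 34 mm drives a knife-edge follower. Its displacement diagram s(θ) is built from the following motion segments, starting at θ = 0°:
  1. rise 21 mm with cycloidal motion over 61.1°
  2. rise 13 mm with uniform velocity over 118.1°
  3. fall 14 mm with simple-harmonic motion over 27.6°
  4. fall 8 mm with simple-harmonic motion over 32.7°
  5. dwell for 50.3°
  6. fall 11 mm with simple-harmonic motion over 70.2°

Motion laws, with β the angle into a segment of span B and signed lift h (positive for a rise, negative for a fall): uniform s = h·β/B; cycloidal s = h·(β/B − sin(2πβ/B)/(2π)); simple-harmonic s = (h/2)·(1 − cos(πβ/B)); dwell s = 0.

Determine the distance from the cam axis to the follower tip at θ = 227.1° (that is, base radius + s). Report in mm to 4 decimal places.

seg 1 [0°–61.1°] cycloidal, h=21: full span → s += 21 → s = 21.0000
seg 2 [61.1°–179.2°] uniform, h=13: full span → s += 13 → s = 34.0000
seg 3 [179.2°–206.8°] simple-harmonic, h=-14: full span → s += -14 → s = 20.0000
seg 4 [206.8°–239.5°] simple-harmonic, h=-8: θ=227.1° here. β=20.3, B=32.7. -8/2·(1 − cos(π·0.6208)) = -5.4818 → s = 14.5182
radial distance = base radius + s = 34 + 14.5182 = 48.5182

48.5182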